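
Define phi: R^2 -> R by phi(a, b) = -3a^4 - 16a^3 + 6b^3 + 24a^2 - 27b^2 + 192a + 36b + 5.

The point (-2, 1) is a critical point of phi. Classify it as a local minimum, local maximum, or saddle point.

saddle point

The mixed partial ∂²phi/∂a∂b is 0, so the Hessian at any point is diag(phi_aa, phi_bb) = diag(12(-3a^2 - 8a + 4), 18(2b - 3)).
At (-2, 1): H = diag(96, -18).
The eigenvalues have opposite signs, so H is indefinite: a saddle point.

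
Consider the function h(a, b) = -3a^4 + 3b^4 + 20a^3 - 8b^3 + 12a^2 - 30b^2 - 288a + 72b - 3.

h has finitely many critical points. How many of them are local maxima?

2

h separates as a function of a plus a function of b, so ∇h=0 decouples.
∂h/∂a = -12(a - 4)(a - 3)(a + 2) = 0 at a ∈ {-2, 3, 4}; ∂h/∂b = 12(b - 3)(b - 1)(b + 2) = 0 at b ∈ {-2, 1, 3}.
The Hessian is diagonal: diag(h_aa, h_bb). Second derivatives: h_aa(-2)=-360, h_aa(3)=60, h_aa(4)=-72; h_bb(-2)=180, h_bb(1)=-72, h_bb(3)=120.
Local maxima occur where both diagonal entries negative: (-2, 1), (4, 1). Count: 2.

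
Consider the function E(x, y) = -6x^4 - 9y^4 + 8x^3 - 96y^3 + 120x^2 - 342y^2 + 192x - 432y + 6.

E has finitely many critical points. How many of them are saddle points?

E separates as a function of x plus a function of y, so ∇E=0 decouples.
∂E/∂x = -24(x - 4)(x + 1)(x + 2) = 0 at x ∈ {-2, -1, 4}; ∂E/∂y = -36(y + 1)(y + 3)(y + 4) = 0 at y ∈ {-4, -3, -1}.
The Hessian is diagonal: diag(E_xx, E_yy). Second derivatives: E_xx(-2)=-144, E_xx(-1)=120, E_xx(4)=-720; E_yy(-4)=-108, E_yy(-3)=72, E_yy(-1)=-216.
Saddle points occur where the two diagonal entries have opposite signs: (-2, -3), (-1, -4), (-1, -1), (4, -3). Count: 4.

4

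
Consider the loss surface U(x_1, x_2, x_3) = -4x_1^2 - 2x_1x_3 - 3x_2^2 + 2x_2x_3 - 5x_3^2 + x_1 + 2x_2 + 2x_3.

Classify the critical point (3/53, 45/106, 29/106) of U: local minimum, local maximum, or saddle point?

The Hessian is constant: H = [[-8, 0, -2], [0, -6, 2], [-2, 2, -10]].
Leading principal minors: Δ₁ = -8, Δ₂ = 48, Δ₃ = -424.
The minors alternate sign starting negative (−, +, −), so H is negative definite: a local maximum.

local maximum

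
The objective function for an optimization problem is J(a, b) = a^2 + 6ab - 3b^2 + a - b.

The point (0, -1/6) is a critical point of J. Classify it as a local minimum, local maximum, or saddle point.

saddle point

The Hessian of J is constant: H = [[2, 6], [6, -6]].
det(H) = 2·(-6) − 6² = -48.
Since det(H) < 0, H is indefinite and the critical point is a saddle point.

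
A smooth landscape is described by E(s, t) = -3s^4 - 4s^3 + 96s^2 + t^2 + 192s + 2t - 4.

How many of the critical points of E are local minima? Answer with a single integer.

1

E separates as a function of s plus a function of t, so ∇E=0 decouples.
∂E/∂s = -12(s - 4)(s + 1)(s + 4) = 0 at s ∈ {-4, -1, 4}; ∂E/∂t = 2(t + 1) = 0 at t ∈ {-1}.
The Hessian is diagonal: diag(E_ss, E_tt). Second derivatives: E_ss(-4)=-288, E_ss(-1)=180, E_ss(4)=-480; E_tt(-1)=2.
Local minima occur where both diagonal entries positive: (-1, -1). Count: 1.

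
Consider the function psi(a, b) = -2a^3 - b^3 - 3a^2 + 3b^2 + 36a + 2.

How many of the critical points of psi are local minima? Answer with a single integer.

psi separates as a function of a plus a function of b, so ∇psi=0 decouples.
∂psi/∂a = -6(a - 2)(a + 3) = 0 at a ∈ {-3, 2}; ∂psi/∂b = -3b(b - 2) = 0 at b ∈ {0, 2}.
The Hessian is diagonal: diag(psi_aa, psi_bb). Second derivatives: psi_aa(-3)=30, psi_aa(2)=-30; psi_bb(0)=6, psi_bb(2)=-6.
Local minima occur where both diagonal entries positive: (-3, 0). Count: 1.

1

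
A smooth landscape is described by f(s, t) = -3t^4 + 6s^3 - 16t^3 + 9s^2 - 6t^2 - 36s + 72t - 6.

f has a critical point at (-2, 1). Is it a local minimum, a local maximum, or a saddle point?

local maximum

The mixed partial ∂²f/∂s∂t is 0, so the Hessian at any point is diag(f_ss, f_tt) = diag(18(2s + 1), -12(3t^2 + 8t + 1)).
At (-2, 1): H = diag(-54, -144).
Both eigenvalues are negative, so H is negative definite: a local maximum.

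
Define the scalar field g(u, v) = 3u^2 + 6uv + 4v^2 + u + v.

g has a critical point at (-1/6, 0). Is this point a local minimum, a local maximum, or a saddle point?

The Hessian of g is constant: H = [[6, 6], [6, 8]].
det(H) = 6·8 − 6² = 12.
det(H) > 0 and tr(H) = 14 > 0, so H is positive definite and the point is a local minimum.

local minimum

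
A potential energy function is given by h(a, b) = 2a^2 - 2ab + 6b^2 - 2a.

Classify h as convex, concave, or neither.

h is quadratic, so its Hessian is the constant matrix H = [[4, -2], [-2, 12]].
det(H) = 44, tr(H) = 16.
det(H) > 0 and tr(H) > 0, so H is positive definite everywhere: convex.

convex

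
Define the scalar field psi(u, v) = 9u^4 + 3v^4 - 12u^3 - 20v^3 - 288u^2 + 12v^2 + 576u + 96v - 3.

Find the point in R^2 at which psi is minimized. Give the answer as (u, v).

psi(u,v) separates as P(u) + Q(v) − 3, so its minimum is min P + min Q − 3.
P'(u) = 36(u - 4)(u - 1)(u + 4) vanishes at u ∈ {-4, 1, 4}; Q'(v) = 12(v - 4)(v - 2)(v + 1) vanishes at v ∈ {-1, 2, 4}.
Local minima of P (where P''>0): P(-4)=-3840, P(4)=-768. Local minima of Q: Q(-1)=-61, Q(4)=64.
So the global minimum of psi is P(-4) + Q(-1) − 3 = -3840 − 61 − 3 = -3904, attained at (-4, -1).

(-4, -1)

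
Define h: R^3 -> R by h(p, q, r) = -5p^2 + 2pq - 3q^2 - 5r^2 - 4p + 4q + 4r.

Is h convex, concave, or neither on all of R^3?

h is quadratic, so its Hessian is the constant matrix H = [[-10, 2, 0], [2, -6, 0], [0, 0, -10]].
Leading principal minors: -10, 56, -560.
Signs alternate −, +, − ⇒ H ≺ 0 ⇒ concave.

concave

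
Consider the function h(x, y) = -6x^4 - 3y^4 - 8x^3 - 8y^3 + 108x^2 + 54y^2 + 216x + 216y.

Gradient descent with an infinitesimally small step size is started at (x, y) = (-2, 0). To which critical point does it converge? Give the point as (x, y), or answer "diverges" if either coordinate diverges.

(-1, -2)

h is separable, so gradient descent decouples: x follows -∂h/∂x, y follows -∂h/∂y.
∂h/∂x = -24(x - 3)(x + 1)(x + 3); at x=-2 this is -120, so x increases.
∂h/∂y = -12(y - 3)(y + 2)(y + 3); at y=0 this is 216, so y decreases.
x converges to its nearest critical value -1 (a local min of the x-part); y converges to -2. The iterate converges to (-1, -2).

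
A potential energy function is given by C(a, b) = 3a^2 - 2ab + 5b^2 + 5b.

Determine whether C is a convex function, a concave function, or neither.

C is quadratic, so its Hessian is the constant matrix H = [[6, -2], [-2, 10]].
det(H) = 56, tr(H) = 16.
det(H) > 0 and tr(H) > 0, so H is positive definite everywhere: convex.

convex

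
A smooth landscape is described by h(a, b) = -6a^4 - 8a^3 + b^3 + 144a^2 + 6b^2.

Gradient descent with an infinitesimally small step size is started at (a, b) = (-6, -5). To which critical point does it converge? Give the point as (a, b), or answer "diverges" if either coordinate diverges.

diverges

h is separable, so gradient descent decouples: a follows -∂h/∂a, b follows -∂h/∂b.
∂h/∂a = -24a(a - 3)(a + 4); at a=-6 this is 2592, so a decreases.
∂h/∂b = 3b(b + 4); at b=-5 this is 15, so b decreases.
The a-coordinate has no critical point in that direction and runs off to infinity.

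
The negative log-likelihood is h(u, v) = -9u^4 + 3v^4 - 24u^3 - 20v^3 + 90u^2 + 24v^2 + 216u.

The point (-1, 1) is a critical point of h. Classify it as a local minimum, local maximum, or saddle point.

The mixed partial ∂²h/∂u∂v is 0, so the Hessian at any point is diag(h_uu, h_vv) = diag(36(-3u^2 - 4u + 5), 12(3v^2 - 10v + 4)).
At (-1, 1): H = diag(216, -36).
The eigenvalues have opposite signs, so H is indefinite: a saddle point.

saddle point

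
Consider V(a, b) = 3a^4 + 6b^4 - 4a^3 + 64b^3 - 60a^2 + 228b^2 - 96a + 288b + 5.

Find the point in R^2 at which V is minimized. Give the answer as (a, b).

(4, -1)

V(a,b) separates as P(a) + Q(b) + 5, so its minimum is min P + min Q + 5.
P'(a) = 12(a - 4)(a + 1)(a + 2) vanishes at a ∈ {-2, -1, 4}; Q'(b) = 24(b + 1)(b + 3)(b + 4) vanishes at b ∈ {-4, -3, -1}.
Local minima of P (where P''>0): P(-2)=32, P(4)=-832. Local minima of Q: Q(-4)=-64, Q(-1)=-118.
So the global minimum of V is P(4) + Q(-1) + 5 = -832 − 118 + 5 = -945, attained at (4, -1).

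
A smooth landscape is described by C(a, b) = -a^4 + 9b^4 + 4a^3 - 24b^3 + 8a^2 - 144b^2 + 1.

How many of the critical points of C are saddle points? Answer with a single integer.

5

C separates as a function of a plus a function of b, so ∇C=0 decouples.
∂C/∂a = -4a(a - 4)(a + 1) = 0 at a ∈ {-1, 0, 4}; ∂C/∂b = 36b(b - 4)(b + 2) = 0 at b ∈ {-2, 0, 4}.
The Hessian is diagonal: diag(C_aa, C_bb). Second derivatives: C_aa(-1)=-20, C_aa(0)=16, C_aa(4)=-80; C_bb(-2)=432, C_bb(0)=-288, C_bb(4)=864.
Saddle points occur where the two diagonal entries have opposite signs: (-1, -2), (-1, 4), (0, 0), (4, -2), (4, 4). Count: 5.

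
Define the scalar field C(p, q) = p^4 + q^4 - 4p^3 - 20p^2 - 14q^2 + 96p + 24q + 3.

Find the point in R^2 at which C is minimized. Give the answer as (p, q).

(-3, -3)

C(p,q) separates as A(p) + B(q) + 3, so its minimum is min A + min B + 3.
A'(p) = 4(p - 4)(p - 2)(p + 3) vanishes at p ∈ {-3, 2, 4}; B'(q) = 4(q - 2)(q - 1)(q + 3) vanishes at q ∈ {-3, 1, 2}.
Local minima of A (where A''>0): A(-3)=-279, A(4)=64. Local minima of B: B(-3)=-117, B(2)=8.
So the global minimum of C is A(-3) + B(-3) + 3 = -279 − 117 + 3 = -393, attained at (-3, -3).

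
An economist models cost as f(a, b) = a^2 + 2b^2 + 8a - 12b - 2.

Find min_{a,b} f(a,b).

-36

f(a,b) separates as P(a) + Q(b) − 2, so its minimum is min P + min Q − 2.
P'(a) = 2a + 8 vanishes at a ∈ {-4}; Q'(b) = 4b - 12 vanishes at b ∈ {3}.
Local minima of P (where P''>0): P(-4)=-16. Local minima of Q: Q(3)=-18.
So the global minimum of f is P(-4) + Q(3) − 2 = -16 − 18 − 2 = -36, attained at (-4, 3).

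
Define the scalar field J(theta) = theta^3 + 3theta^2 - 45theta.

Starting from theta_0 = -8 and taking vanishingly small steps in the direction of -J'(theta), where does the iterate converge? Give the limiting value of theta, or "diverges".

J'(theta) = 3(theta - 3)(theta + 5), so J'(-8) = 99.
Gradient descent moves in the -J' direction, i.e. theta is decreasing.
There is no critical point below theta=-8, and J' keeps the same sign, so the iterate runs off to −∞.

diverges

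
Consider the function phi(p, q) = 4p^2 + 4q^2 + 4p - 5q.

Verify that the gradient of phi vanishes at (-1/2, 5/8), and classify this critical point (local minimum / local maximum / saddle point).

local minimum

∇phi = (8p + 4, 8q - 5); substituting (-1/2, 5/8) gives ∇phi = (0, 0), so (-1/2, 5/8) is indeed a critical point.
The Hessian of phi is constant: H = [[8, 0], [0, 8]].
det(H) = 8·8 − 0² = 64.
det(H) > 0 and tr(H) = 16 > 0, so H is positive definite and the point is a local minimum.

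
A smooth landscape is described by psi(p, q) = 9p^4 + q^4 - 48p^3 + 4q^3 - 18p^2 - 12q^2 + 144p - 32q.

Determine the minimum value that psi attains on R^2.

-544

psi(p,q) separates as A(p) + B(q), so its minimum is min A + min B.
A'(p) = 36(p - 4)(p - 1)(p + 1) vanishes at p ∈ {-1, 1, 4}; B'(q) = 4(q - 2)(q + 1)(q + 4) vanishes at q ∈ {-4, -1, 2}.
Local minima of A (where A''>0): A(-1)=-105, A(4)=-480. Local minima of B: B(-4)=-64, B(2)=-64.
So the global minimum of psi is A(4) + B(-4) = -480 − 64 = -544, attained at (4, -4).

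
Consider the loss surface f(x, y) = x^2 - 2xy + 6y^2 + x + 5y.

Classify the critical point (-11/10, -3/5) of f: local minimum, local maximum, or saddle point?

local minimum

The Hessian of f is constant: H = [[2, -2], [-2, 12]].
det(H) = 2·12 − (-2)² = 20.
det(H) > 0 and tr(H) = 14 > 0, so H is positive definite and the point is a local minimum.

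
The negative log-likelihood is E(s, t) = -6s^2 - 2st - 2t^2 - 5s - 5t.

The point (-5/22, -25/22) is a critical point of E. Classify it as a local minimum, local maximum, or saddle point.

local maximum

The Hessian of E is constant: H = [[-12, -2], [-2, -4]].
det(H) = (-12)·(-4) − (-2)² = 44.
det(H) > 0 and tr(H) = -16 < 0, so H is negative definite and the point is a local maximum.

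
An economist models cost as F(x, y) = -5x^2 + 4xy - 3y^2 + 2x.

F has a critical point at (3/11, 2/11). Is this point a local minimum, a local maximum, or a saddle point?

local maximum

The Hessian of F is constant: H = [[-10, 4], [4, -6]].
det(H) = (-10)·(-6) − 4² = 44.
det(H) > 0 and tr(H) = -16 < 0, so H is negative definite and the point is a local maximum.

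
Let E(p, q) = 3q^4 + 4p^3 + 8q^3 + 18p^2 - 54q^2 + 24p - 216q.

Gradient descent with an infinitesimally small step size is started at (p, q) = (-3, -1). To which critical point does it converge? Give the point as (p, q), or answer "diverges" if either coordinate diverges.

diverges

E is separable, so gradient descent decouples: p follows -∂E/∂p, q follows -∂E/∂q.
∂E/∂p = 12(p + 1)(p + 2); at p=-3 this is 24, so p decreases.
∂E/∂q = 12(q - 3)(q + 2)(q + 3); at q=-1 this is -96, so q increases.
The p-coordinate has no critical point in that direction and runs off to infinity.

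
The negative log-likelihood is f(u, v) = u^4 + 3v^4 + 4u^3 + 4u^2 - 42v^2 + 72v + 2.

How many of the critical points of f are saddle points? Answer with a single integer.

f separates as a function of u plus a function of v, so ∇f=0 decouples.
∂f/∂u = 4u(u + 1)(u + 2) = 0 at u ∈ {-2, -1, 0}; ∂f/∂v = 12(v - 2)(v - 1)(v + 3) = 0 at v ∈ {-3, 1, 2}.
The Hessian is diagonal: diag(f_uu, f_vv). Second derivatives: f_uu(-2)=8, f_uu(-1)=-4, f_uu(0)=8; f_vv(-3)=240, f_vv(1)=-48, f_vv(2)=60.
Saddle points occur where the two diagonal entries have opposite signs: (-2, 1), (-1, -3), (-1, 2), (0, 1). Count: 4.

4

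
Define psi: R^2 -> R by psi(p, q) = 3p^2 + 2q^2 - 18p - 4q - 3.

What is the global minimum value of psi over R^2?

-32

psi(p,q) separates as A(p) + B(q) − 3, so its minimum is min A + min B − 3.
A'(p) = 6p - 18 vanishes at p ∈ {3}; B'(q) = 4q - 4 vanishes at q ∈ {1}.
Local minima of A (where A''>0): A(3)=-27. Local minima of B: B(1)=-2.
So the global minimum of psi is A(3) + B(1) − 3 = -27 − 2 − 3 = -32, attained at (3, 1).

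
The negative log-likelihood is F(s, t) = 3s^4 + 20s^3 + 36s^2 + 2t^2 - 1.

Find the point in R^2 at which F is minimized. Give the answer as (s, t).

(0, 0)

F(s,t) separates as P(s) + Q(t) − 1, so its minimum is min P + min Q − 1.
P'(s) = 12s(s + 2)(s + 3) vanishes at s ∈ {-3, -2, 0}; Q'(t) = 4t vanishes at t ∈ {0}.
Local minima of P (where P''>0): P(-3)=27, P(0)=0. Local minima of Q: Q(0)=0.
So the global minimum of F is P(0) + Q(0) − 1 = 0 + 0 − 1 = -1, attained at (0, 0).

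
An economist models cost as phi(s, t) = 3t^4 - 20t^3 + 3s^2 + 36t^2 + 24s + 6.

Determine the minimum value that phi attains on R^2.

phi(s,t) separates as P(s) + Q(t) + 6, so its minimum is min P + min Q + 6.
P'(s) = 6s + 24 vanishes at s ∈ {-4}; Q'(t) = 12t(t - 3)(t - 2) vanishes at t ∈ {0, 2, 3}.
Local minima of P (where P''>0): P(-4)=-48. Local minima of Q: Q(0)=0, Q(3)=27.
So the global minimum of phi is P(-4) + Q(0) + 6 = -48 + 0 + 6 = -42, attained at (-4, 0).

-42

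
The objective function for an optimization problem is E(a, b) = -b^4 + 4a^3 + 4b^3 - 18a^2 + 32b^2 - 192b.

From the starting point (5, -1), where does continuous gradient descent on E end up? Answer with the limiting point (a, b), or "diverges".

(3, 3)

E is separable, so gradient descent decouples: a follows -∂E/∂a, b follows -∂E/∂b.
∂E/∂a = 12a(a - 3); at a=5 this is 120, so a decreases.
∂E/∂b = -4(b - 4)(b - 3)(b + 4); at b=-1 this is -240, so b increases.
a converges to its nearest critical value 3 (a local min of the a-part); b converges to 3. The iterate converges to (3, 3).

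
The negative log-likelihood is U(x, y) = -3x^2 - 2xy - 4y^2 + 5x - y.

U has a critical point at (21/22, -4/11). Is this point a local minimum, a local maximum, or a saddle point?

local maximum

The Hessian of U is constant: H = [[-6, -2], [-2, -8]].
det(H) = (-6)·(-8) − (-2)² = 44.
det(H) > 0 and tr(H) = -14 < 0, so H is negative definite and the point is a local maximum.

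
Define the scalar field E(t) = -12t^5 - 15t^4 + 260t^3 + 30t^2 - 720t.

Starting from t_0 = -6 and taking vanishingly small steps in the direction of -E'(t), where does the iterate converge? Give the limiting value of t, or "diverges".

-4

E'(t) = -60(t - 3)(t - 1)(t + 1)(t + 4), so E'(-6) = -37800.
Gradient descent moves in the -E' direction, i.e. t is increasing.
The nearest critical point in that direction is t = -4, where E'' = 6300 > 0 (a local minimum). The iterate converges there.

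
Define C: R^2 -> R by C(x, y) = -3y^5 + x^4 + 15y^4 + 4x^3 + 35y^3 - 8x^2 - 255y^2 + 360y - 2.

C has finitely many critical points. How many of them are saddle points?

C separates as a function of x plus a function of y, so ∇C=0 decouples.
∂C/∂x = 4x(x - 1)(x + 4) = 0 at x ∈ {-4, 0, 1}; ∂C/∂y = -15(y - 4)(y - 2)(y - 1)(y + 3) = 0 at y ∈ {-3, 1, 2, 4}.
The Hessian is diagonal: diag(C_xx, C_yy). Second derivatives: C_xx(-4)=80, C_xx(0)=-16, C_xx(1)=20; C_yy(-3)=2100, C_yy(1)=-180, C_yy(2)=150, C_yy(4)=-630.
Saddle points occur where the two diagonal entries have opposite signs: (-4, 1), (-4, 4), (0, -3), (0, 2), (1, 1), (1, 4). Count: 6.

6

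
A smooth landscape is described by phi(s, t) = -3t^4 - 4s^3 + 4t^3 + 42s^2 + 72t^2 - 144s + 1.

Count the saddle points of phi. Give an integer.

3

phi separates as a function of s plus a function of t, so ∇phi=0 decouples.
∂phi/∂s = -12(s - 4)(s - 3) = 0 at s ∈ {3, 4}; ∂phi/∂t = -12t(t - 4)(t + 3) = 0 at t ∈ {-3, 0, 4}.
The Hessian is diagonal: diag(phi_ss, phi_tt). Second derivatives: phi_ss(3)=12, phi_ss(4)=-12; phi_tt(-3)=-252, phi_tt(0)=144, phi_tt(4)=-336.
Saddle points occur where the two diagonal entries have opposite signs: (3, -3), (3, 4), (4, 0). Count: 3.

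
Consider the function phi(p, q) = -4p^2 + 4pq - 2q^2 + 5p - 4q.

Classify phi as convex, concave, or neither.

phi is quadratic, so its Hessian is the constant matrix H = [[-8, 4], [4, -4]].
det(H) = 16, tr(H) = -12.
det(H) > 0 and tr(H) < 0, so H is negative definite everywhere: concave.

concave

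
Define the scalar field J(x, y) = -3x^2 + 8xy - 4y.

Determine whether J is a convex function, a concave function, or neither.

J is quadratic, so its Hessian is the constant matrix H = [[-6, 8], [8, 0]].
det(H) = -64, tr(H) = -6.
det(H) < 0, so H is indefinite: neither convex nor concave.

neither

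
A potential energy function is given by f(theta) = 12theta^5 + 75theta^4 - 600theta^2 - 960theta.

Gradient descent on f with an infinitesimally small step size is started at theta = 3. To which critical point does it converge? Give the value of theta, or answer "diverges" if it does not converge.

2

f'(theta) = 60(theta - 2)(theta + 1)(theta + 2)(theta + 4), so f'(3) = 8400.
Gradient descent moves in the -f' direction, i.e. theta is decreasing.
The nearest critical point in that direction is theta = 2, where f'' = 4320 > 0 (a local minimum). The iterate converges there.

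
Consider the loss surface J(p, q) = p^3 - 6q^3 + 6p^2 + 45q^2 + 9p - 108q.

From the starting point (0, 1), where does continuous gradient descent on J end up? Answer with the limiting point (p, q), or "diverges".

(-1, 2)

J is separable, so gradient descent decouples: p follows -∂J/∂p, q follows -∂J/∂q.
∂J/∂p = 3(p + 1)(p + 3); at p=0 this is 9, so p decreases.
∂J/∂q = -18(q - 3)(q - 2); at q=1 this is -36, so q increases.
p converges to its nearest critical value -1 (a local min of the p-part); q converges to 2. The iterate converges to (-1, 2).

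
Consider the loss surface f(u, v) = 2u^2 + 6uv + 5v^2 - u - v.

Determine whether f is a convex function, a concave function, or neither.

f is quadratic, so its Hessian is the constant matrix H = [[4, 6], [6, 10]].
det(H) = 4, tr(H) = 14.
det(H) > 0 and tr(H) > 0, so H is positive definite everywhere: convex.

convex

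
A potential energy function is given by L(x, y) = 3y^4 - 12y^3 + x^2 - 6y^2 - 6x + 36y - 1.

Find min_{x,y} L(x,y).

L(x,y) separates as P(x) + Q(y) − 1, so its minimum is min P + min Q − 1.
P'(x) = 2x - 6 vanishes at x ∈ {3}; Q'(y) = 12(y - 3)(y - 1)(y + 1) vanishes at y ∈ {-1, 1, 3}.
Local minima of P (where P''>0): P(3)=-9. Local minima of Q: Q(-1)=-27, Q(3)=-27.
So the global minimum of L is P(3) + Q(-1) − 1 = -9 − 27 − 1 = -37, attained at (3, -1).

-37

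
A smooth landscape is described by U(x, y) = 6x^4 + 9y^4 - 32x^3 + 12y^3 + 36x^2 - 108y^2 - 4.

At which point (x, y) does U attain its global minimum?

U(x,y) separates as P(x) + Q(y) − 4, so its minimum is min P + min Q − 4.
P'(x) = 24x(x - 3)(x - 1) vanishes at x ∈ {0, 1, 3}; Q'(y) = 36y(y - 2)(y + 3) vanishes at y ∈ {-3, 0, 2}.
Local minima of P (where P''>0): P(0)=0, P(3)=-54. Local minima of Q: Q(-3)=-567, Q(2)=-192.
So the global minimum of U is P(3) + Q(-3) − 4 = -54 − 567 − 4 = -625, attained at (3, -3).

(3, -3)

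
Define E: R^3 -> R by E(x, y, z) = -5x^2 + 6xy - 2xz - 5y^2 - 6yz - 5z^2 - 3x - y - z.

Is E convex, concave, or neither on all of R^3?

concave

E is quadratic, so its Hessian is the constant matrix H = [[-10, 6, -2], [6, -10, -6], [-2, -6, -10]].
Leading principal minors: -10, 64, -96.
Signs alternate −, +, − ⇒ H ≺ 0 ⇒ concave.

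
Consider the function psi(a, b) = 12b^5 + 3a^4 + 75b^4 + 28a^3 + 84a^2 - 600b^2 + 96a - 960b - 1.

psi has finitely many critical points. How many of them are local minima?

psi separates as a function of a plus a function of b, so ∇psi=0 decouples.
∂psi/∂a = 12(a + 1)(a + 2)(a + 4) = 0 at a ∈ {-4, -2, -1}; ∂psi/∂b = 60(b - 2)(b + 1)(b + 2)(b + 4) = 0 at b ∈ {-4, -2, -1, 2}.
The Hessian is diagonal: diag(psi_aa, psi_bb). Second derivatives: psi_aa(-4)=72, psi_aa(-2)=-24, psi_aa(-1)=36; psi_bb(-4)=-2160, psi_bb(-2)=480, psi_bb(-1)=-540, psi_bb(2)=4320.
Local minima occur where both diagonal entries positive: (-4, -2), (-4, 2), (-1, -2), (-1, 2). Count: 4.

4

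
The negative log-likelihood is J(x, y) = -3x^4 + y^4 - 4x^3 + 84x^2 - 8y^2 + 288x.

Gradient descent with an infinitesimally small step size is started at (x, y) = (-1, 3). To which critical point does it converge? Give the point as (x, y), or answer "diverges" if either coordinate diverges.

J is separable, so gradient descent decouples: x follows -∂J/∂x, y follows -∂J/∂y.
∂J/∂x = -12(x - 4)(x + 2)(x + 3); at x=-1 this is 120, so x decreases.
∂J/∂y = 4y(y - 2)(y + 2); at y=3 this is 60, so y decreases.
x converges to its nearest critical value -2 (a local min of the x-part); y converges to 2. The iterate converges to (-2, 2).

(-2, 2)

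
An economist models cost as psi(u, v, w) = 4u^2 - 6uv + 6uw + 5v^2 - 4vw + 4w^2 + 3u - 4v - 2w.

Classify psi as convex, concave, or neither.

psi is quadratic, so its Hessian is the constant matrix H = [[8, -6, 6], [-6, 10, -4], [6, -4, 8]].
Leading principal minors: 8, 44, 152.
All positive ⇒ H ≻ 0 ⇒ convex.

convex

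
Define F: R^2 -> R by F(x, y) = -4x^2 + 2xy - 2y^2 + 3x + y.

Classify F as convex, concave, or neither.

concave

F is quadratic, so its Hessian is the constant matrix H = [[-8, 2], [2, -4]].
det(H) = 28, tr(H) = -12.
det(H) > 0 and tr(H) < 0, so H is negative definite everywhere: concave.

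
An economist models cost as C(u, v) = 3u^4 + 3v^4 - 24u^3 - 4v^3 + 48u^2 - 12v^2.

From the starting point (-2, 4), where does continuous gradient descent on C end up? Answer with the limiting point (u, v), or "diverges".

(0, 2)

C is separable, so gradient descent decouples: u follows -∂C/∂u, v follows -∂C/∂v.
∂C/∂u = 12u(u - 4)(u - 2); at u=-2 this is -576, so u increases.
∂C/∂v = 12v(v - 2)(v + 1); at v=4 this is 480, so v decreases.
u converges to its nearest critical value 0 (a local min of the u-part); v converges to 2. The iterate converges to (0, 2).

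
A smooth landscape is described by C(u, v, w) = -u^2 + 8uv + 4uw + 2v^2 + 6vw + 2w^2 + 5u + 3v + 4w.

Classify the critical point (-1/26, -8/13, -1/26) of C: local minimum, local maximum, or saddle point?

The Hessian is constant: H = [[-2, 8, 4], [8, 4, 6], [4, 6, 4]].
Leading principal minors: Δ₁ = -2, Δ₂ = -72, Δ₃ = 104.
The minors fit neither the all-positive nor the alternating-sign pattern, so H is indefinite: a saddle point.

saddle point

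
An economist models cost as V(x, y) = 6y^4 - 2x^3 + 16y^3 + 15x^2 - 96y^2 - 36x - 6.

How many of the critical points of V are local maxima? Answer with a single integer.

V separates as a function of x plus a function of y, so ∇V=0 decouples.
∂V/∂x = -6(x - 3)(x - 2) = 0 at x ∈ {2, 3}; ∂V/∂y = 24y(y - 2)(y + 4) = 0 at y ∈ {-4, 0, 2}.
The Hessian is diagonal: diag(V_xx, V_yy). Second derivatives: V_xx(2)=6, V_xx(3)=-6; V_yy(-4)=576, V_yy(0)=-192, V_yy(2)=288.
Local maxima occur where both diagonal entries negative: (3, 0). Count: 1.

1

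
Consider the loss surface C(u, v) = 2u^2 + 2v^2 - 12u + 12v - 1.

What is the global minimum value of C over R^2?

-37

C(u,v) separates as P(u) + Q(v) − 1, so its minimum is min P + min Q − 1.
P'(u) = 4u - 12 vanishes at u ∈ {3}; Q'(v) = 4v + 12 vanishes at v ∈ {-3}.
Local minima of P (where P''>0): P(3)=-18. Local minima of Q: Q(-3)=-18.
So the global minimum of C is P(3) + Q(-3) − 1 = -18 − 18 − 1 = -37, attained at (3, -3).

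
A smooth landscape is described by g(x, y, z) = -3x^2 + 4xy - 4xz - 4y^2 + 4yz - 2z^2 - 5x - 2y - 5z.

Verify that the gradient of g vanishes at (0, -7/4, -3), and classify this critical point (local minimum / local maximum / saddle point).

∇g = (-6x + 4y - 4z - 5, 4x - 8y + 4z - 2, -4x + 4y - 4z - 5); substituting (0, -7/4, -3) gives ∇g = (0, 0, 0), so (0, -7/4, -3) is indeed a critical point.
The Hessian is constant: H = [[-6, 4, -4], [4, -8, 4], [-4, 4, -4]].
Leading principal minors: Δ₁ = -6, Δ₂ = 32, Δ₃ = -32.
The minors alternate sign starting negative (−, +, −), so H is negative definite: a local maximum.

local maximum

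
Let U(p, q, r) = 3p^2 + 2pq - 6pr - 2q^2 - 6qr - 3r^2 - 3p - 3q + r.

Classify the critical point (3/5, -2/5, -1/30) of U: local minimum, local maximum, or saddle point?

The Hessian is constant: H = [[6, 2, -6], [2, -4, -6], [-6, -6, -6]].
Leading principal minors: Δ₁ = 6, Δ₂ = -28, Δ₃ = 240.
The minors fit neither the all-positive nor the alternating-sign pattern, so H is indefinite: a saddle point.

saddle point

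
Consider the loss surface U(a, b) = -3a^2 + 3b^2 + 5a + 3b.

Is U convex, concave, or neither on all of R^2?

neither

U is quadratic, so its Hessian is the constant matrix H = [[-6, 0], [0, 6]].
det(H) = -36, tr(H) = 0.
det(H) < 0, so H is indefinite: neither convex nor concave.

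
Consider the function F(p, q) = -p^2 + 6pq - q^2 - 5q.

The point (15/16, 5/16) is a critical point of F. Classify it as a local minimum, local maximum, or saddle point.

The Hessian of F is constant: H = [[-2, 6], [6, -2]].
det(H) = (-2)·(-2) − 6² = -32.
Since det(H) < 0, H is indefinite and the critical point is a saddle point.

saddle point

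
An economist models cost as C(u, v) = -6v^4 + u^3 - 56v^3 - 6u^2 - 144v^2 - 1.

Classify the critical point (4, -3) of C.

The mixed partial ∂²C/∂u∂v is 0, so the Hessian at any point is diag(C_uu, C_vv) = diag(6(u - 2), -24(3v^2 + 14v + 12)).
At (4, -3): H = diag(12, 72).
Both eigenvalues are positive, so H is positive definite: a local minimum.

local minimum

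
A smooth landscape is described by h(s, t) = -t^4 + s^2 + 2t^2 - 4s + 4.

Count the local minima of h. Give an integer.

1

h separates as a function of s plus a function of t, so ∇h=0 decouples.
∂h/∂s = 2(s - 2) = 0 at s ∈ {2}; ∂h/∂t = -4t(t - 1)(t + 1) = 0 at t ∈ {-1, 0, 1}.
The Hessian is diagonal: diag(h_ss, h_tt). Second derivatives: h_ss(2)=2; h_tt(-1)=-8, h_tt(0)=4, h_tt(1)=-8.
Local minima occur where both diagonal entries positive: (2, 0). Count: 1.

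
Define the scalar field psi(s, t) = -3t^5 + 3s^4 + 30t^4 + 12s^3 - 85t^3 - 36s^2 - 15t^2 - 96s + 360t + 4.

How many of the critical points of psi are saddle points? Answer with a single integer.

6

psi separates as a function of s plus a function of t, so ∇psi=0 decouples.
∂psi/∂s = 12(s - 2)(s + 1)(s + 4) = 0 at s ∈ {-4, -1, 2}; ∂psi/∂t = -15(t - 4)(t - 3)(t - 2)(t + 1) = 0 at t ∈ {-1, 2, 3, 4}.
The Hessian is diagonal: diag(psi_ss, psi_tt). Second derivatives: psi_ss(-4)=216, psi_ss(-1)=-108, psi_ss(2)=216; psi_tt(-1)=900, psi_tt(2)=-90, psi_tt(3)=60, psi_tt(4)=-150.
Saddle points occur where the two diagonal entries have opposite signs: (-4, 2), (-4, 4), (-1, -1), (-1, 3), (2, 2), (2, 4). Count: 6.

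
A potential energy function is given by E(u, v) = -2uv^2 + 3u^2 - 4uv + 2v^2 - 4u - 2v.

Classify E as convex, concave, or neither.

neither

The term -2uv^2 is cubic, so the Hessian is not constant.
∂²E/∂v² = -4u + 4, which takes both signs as u varies (negative for sufficiently large u). A diagonal entry of the Hessian changing sign means the Hessian is neither positive- nor negative-semidefinite on all of R^2.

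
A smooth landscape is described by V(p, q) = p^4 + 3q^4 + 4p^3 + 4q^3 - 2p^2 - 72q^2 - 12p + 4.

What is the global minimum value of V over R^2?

-645

V(p,q) separates as A(p) + B(q) + 4, so its minimum is min A + min B + 4.
A'(p) = 4(p - 1)(p + 1)(p + 3) vanishes at p ∈ {-3, -1, 1}; B'(q) = 12q(q - 3)(q + 4) vanishes at q ∈ {-4, 0, 3}.
Local minima of A (where A''>0): A(-3)=-9, A(1)=-9. Local minima of B: B(-4)=-640, B(3)=-297.
So the global minimum of V is A(-3) + B(-4) + 4 = -9 − 640 + 4 = -645, attained at (-3, -4).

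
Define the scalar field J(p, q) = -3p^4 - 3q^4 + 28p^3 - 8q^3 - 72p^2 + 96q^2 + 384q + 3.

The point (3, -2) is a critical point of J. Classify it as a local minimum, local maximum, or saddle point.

local minimum

The mixed partial ∂²J/∂p∂q is 0, so the Hessian at any point is diag(J_pp, J_qq) = diag(12(-3p^2 + 14p - 12), 12(-3q^2 - 4q + 16)).
At (3, -2): H = diag(36, 144).
Both eigenvalues are positive, so H is positive definite: a local minimum.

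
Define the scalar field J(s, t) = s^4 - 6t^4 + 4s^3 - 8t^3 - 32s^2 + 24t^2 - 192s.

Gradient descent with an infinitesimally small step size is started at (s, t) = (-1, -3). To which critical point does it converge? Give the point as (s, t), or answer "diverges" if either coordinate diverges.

J is separable, so gradient descent decouples: s follows -∂J/∂s, t follows -∂J/∂t.
∂J/∂s = 4(s - 4)(s + 3)(s + 4); at s=-1 this is -120, so s increases.
∂J/∂t = -24t(t - 1)(t + 2); at t=-3 this is 288, so t decreases.
The t-coordinate has no critical point in that direction and runs off to infinity.

diverges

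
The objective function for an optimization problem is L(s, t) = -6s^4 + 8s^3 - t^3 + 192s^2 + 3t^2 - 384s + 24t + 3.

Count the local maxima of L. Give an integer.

L separates as a function of s plus a function of t, so ∇L=0 decouples.
∂L/∂s = -24(s - 4)(s - 1)(s + 4) = 0 at s ∈ {-4, 1, 4}; ∂L/∂t = -3(t - 4)(t + 2) = 0 at t ∈ {-2, 4}.
The Hessian is diagonal: diag(L_ss, L_tt). Second derivatives: L_ss(-4)=-960, L_ss(1)=360, L_ss(4)=-576; L_tt(-2)=18, L_tt(4)=-18.
Local maxima occur where both diagonal entries negative: (-4, 4), (4, 4). Count: 2.

2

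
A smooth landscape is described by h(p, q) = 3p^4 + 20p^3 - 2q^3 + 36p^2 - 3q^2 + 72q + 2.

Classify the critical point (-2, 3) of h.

local maximum

The mixed partial ∂²h/∂p∂q is 0, so the Hessian at any point is diag(h_pp, h_qq) = diag(12(3p^2 + 10p + 6), -6(2q + 1)).
At (-2, 3): H = diag(-24, -42).
Both eigenvalues are negative, so H is negative definite: a local maximum.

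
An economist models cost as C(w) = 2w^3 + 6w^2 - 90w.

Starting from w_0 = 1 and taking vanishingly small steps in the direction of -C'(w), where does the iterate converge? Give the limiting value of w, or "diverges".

C'(w) = 6(w - 3)(w + 5), so C'(1) = -72.
Gradient descent moves in the -C' direction, i.e. w is increasing.
The nearest critical point in that direction is w = 3, where C'' = 48 > 0 (a local minimum). The iterate converges there.

3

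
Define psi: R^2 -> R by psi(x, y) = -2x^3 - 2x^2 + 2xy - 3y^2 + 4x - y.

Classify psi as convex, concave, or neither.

neither

The term -2x^3 is cubic, so the Hessian is not constant.
∂²psi/∂x² = -12x - 4, which takes both signs as x varies (negative for sufficiently large x). A diagonal entry of the Hessian changing sign means the Hessian is neither positive- nor negative-semidefinite on all of R^2.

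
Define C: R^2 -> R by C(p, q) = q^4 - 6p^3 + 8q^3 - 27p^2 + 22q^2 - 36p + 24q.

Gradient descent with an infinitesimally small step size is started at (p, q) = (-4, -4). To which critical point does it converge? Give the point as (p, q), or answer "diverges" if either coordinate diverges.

C is separable, so gradient descent decouples: p follows -∂C/∂p, q follows -∂C/∂q.
∂C/∂p = -18(p + 1)(p + 2); at p=-4 this is -108, so p increases.
∂C/∂q = 4(q + 1)(q + 2)(q + 3); at q=-4 this is -24, so q increases.
p converges to its nearest critical value -2 (a local min of the p-part); q converges to -3. The iterate converges to (-2, -3).

(-2, -3)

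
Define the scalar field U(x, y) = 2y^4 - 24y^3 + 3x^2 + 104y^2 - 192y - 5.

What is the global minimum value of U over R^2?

U(x,y) separates as P(x) + Q(y) − 5, so its minimum is min P + min Q − 5.
P'(x) = 6x vanishes at x ∈ {0}; Q'(y) = 8(y - 4)(y - 3)(y - 2) vanishes at y ∈ {2, 3, 4}.
Local minima of P (where P''>0): P(0)=0. Local minima of Q: Q(2)=-128, Q(4)=-128.
So the global minimum of U is P(0) + Q(2) − 5 = 0 − 128 − 5 = -133, attained at (0, 2).

-133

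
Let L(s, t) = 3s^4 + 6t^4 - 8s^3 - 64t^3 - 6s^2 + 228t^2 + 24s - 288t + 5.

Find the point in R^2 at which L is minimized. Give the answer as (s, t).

L(s,t) separates as P(s) + Q(t) + 5, so its minimum is min P + min Q + 5.
P'(s) = 12(s - 2)(s - 1)(s + 1) vanishes at s ∈ {-1, 1, 2}; Q'(t) = 24(t - 4)(t - 3)(t - 1) vanishes at t ∈ {1, 3, 4}.
Local minima of P (where P''>0): P(-1)=-19, P(2)=8. Local minima of Q: Q(1)=-118, Q(4)=-64.
So the global minimum of L is P(-1) + Q(1) + 5 = -19 − 118 + 5 = -132, attained at (-1, 1).

(-1, 1)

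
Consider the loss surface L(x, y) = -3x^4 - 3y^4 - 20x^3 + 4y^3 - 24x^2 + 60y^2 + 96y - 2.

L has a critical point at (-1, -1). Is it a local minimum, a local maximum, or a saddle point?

local minimum

The mixed partial ∂²L/∂x∂y is 0, so the Hessian at any point is diag(L_xx, L_yy) = diag(-12(3x^2 + 10x + 4), 12(-3y^2 + 2y + 10)).
At (-1, -1): H = diag(36, 60).
Both eigenvalues are positive, so H is positive definite: a local minimum.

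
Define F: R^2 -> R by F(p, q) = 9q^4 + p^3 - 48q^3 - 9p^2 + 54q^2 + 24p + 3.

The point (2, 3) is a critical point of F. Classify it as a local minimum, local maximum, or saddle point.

saddle point

The mixed partial ∂²F/∂p∂q is 0, so the Hessian at any point is diag(F_pp, F_qq) = diag(6(p - 3), 36(3q^2 - 8q + 3)).
At (2, 3): H = diag(-6, 216).
The eigenvalues have opposite signs, so H is indefinite: a saddle point.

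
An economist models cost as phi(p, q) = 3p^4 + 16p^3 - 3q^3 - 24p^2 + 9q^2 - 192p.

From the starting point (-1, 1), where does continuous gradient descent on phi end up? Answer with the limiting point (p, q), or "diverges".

(2, 0)

phi is separable, so gradient descent decouples: p follows -∂phi/∂p, q follows -∂phi/∂q.
∂phi/∂p = 12(p - 2)(p + 2)(p + 4); at p=-1 this is -108, so p increases.
∂phi/∂q = -9q(q - 2); at q=1 this is 9, so q decreases.
p converges to its nearest critical value 2 (a local min of the p-part); q converges to 0. The iterate converges to (2, 0).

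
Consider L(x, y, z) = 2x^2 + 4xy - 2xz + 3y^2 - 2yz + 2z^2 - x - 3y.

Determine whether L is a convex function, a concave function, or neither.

L is quadratic, so its Hessian is the constant matrix H = [[4, 4, -2], [4, 6, -2], [-2, -2, 4]].
Leading principal minors: 4, 8, 24.
All positive ⇒ H ≻ 0 ⇒ convex.

convex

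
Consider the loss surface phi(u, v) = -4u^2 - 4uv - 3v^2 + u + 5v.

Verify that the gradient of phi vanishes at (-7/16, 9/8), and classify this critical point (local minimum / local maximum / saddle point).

∇phi = (-8u - 4v + 1, -4u - 6v + 5); substituting (-7/16, 9/8) gives ∇phi = (0, 0), so (-7/16, 9/8) is indeed a critical point.
The Hessian of phi is constant: H = [[-8, -4], [-4, -6]].
det(H) = (-8)·(-6) − (-4)² = 32.
det(H) > 0 and tr(H) = -14 < 0, so H is negative definite and the point is a local maximum.

local maximum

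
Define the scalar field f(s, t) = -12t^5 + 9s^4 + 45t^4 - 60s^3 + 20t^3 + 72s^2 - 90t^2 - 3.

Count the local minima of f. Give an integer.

f separates as a function of s plus a function of t, so ∇f=0 decouples.
∂f/∂s = 36s(s - 4)(s - 1) = 0 at s ∈ {0, 1, 4}; ∂f/∂t = -60t(t - 3)(t - 1)(t + 1) = 0 at t ∈ {-1, 0, 1, 3}.
The Hessian is diagonal: diag(f_ss, f_tt). Second derivatives: f_ss(0)=144, f_ss(1)=-108, f_ss(4)=432; f_tt(-1)=480, f_tt(0)=-180, f_tt(1)=240, f_tt(3)=-1440.
Local minima occur where both diagonal entries positive: (0, -1), (0, 1), (4, -1), (4, 1). Count: 4.

4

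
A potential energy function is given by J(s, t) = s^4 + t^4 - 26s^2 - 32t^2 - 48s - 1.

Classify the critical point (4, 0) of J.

The mixed partial ∂²J/∂s∂t is 0, so the Hessian at any point is diag(J_ss, J_tt) = diag(4(3s^2 - 13), 4(3t^2 - 16)).
At (4, 0): H = diag(140, -64).
The eigenvalues have opposite signs, so H is indefinite: a saddle point.

saddle point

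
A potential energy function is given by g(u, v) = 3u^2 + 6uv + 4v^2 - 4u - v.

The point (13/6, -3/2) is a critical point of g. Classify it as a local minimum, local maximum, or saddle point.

The Hessian of g is constant: H = [[6, 6], [6, 8]].
det(H) = 6·8 − 6² = 12.
det(H) > 0 and tr(H) = 14 > 0, so H is positive definite and the point is a local minimum.

local minimum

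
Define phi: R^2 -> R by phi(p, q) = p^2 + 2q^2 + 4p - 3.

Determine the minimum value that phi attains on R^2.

-7

phi(p,q) separates as A(p) + B(q) − 3, so its minimum is min A + min B − 3.
A'(p) = 2p + 4 vanishes at p ∈ {-2}; B'(q) = 4q vanishes at q ∈ {0}.
Local minima of A (where A''>0): A(-2)=-4. Local minima of B: B(0)=0.
So the global minimum of phi is A(-2) + B(0) − 3 = -4 + 0 − 3 = -7, attained at (-2, 0).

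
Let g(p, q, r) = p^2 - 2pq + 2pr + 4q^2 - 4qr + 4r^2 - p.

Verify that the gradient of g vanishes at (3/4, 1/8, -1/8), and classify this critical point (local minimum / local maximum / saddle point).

local minimum

∇g = (2p - 2q + 2r - 1, -2p + 8q - 4r, 2p - 4q + 8r); substituting (3/4, 1/8, -1/8) gives ∇g = (0, 0, 0), so (3/4, 1/8, -1/8) is indeed a critical point.
The Hessian is constant: H = [[2, -2, 2], [-2, 8, -4], [2, -4, 8]].
Leading principal minors: Δ₁ = 2, Δ₂ = 12, Δ₃ = 64.
All leading minors are positive, so H is positive definite: a local minimum.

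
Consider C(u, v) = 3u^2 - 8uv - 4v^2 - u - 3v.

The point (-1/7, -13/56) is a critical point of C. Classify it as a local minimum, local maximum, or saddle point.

The Hessian of C is constant: H = [[6, -8], [-8, -8]].
det(H) = 6·(-8) − (-8)² = -112.
Since det(H) < 0, H is indefinite and the critical point is a saddle point.

saddle point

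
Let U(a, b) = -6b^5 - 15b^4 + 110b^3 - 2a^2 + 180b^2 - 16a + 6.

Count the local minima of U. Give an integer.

0

U separates as a function of a plus a function of b, so ∇U=0 decouples.
∂U/∂a = -4(a + 4) = 0 at a ∈ {-4}; ∂U/∂b = -30b(b - 3)(b + 1)(b + 4) = 0 at b ∈ {-4, -1, 0, 3}.
The Hessian is diagonal: diag(U_aa, U_bb). Second derivatives: U_aa(-4)=-4; U_bb(-4)=2520, U_bb(-1)=-360, U_bb(0)=360, U_bb(3)=-2520.
Local minima occur where both diagonal entries positive: none. Count: 0.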